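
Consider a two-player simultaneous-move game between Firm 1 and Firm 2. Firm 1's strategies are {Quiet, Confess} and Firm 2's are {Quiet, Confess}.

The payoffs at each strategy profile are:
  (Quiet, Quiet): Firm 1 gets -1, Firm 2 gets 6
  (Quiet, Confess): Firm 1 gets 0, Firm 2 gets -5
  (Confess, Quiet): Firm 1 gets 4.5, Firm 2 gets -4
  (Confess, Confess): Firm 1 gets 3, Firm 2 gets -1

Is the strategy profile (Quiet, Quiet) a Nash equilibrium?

No

At (Quiet, Quiet), Firm 1 earns -1; switching to Confess would give 4.5, so Firm 1 would deviate.
Firm 2 earns 6; switching to Confess would give -5, so Firm 2 has no profitable deviation.
Since at least one player can profitably deviate, this is not a Nash equilibrium.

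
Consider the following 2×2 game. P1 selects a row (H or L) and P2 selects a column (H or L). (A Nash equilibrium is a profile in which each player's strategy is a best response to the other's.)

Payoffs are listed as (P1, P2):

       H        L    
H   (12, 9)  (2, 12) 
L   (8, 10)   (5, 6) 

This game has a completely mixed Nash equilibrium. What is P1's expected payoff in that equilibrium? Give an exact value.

44/7

First find q, the probability P2 plays H, from P1's indifference between H and L: 12q + 2(1−q) = 8q + 5(1−q), giving q = 3/7.
Since P1 is indifferent in equilibrium, P1's expected payoff equals the payoff from either row against (3/7, 4/7). Using H: 12(3/7) + 2(4/7) = 44/7.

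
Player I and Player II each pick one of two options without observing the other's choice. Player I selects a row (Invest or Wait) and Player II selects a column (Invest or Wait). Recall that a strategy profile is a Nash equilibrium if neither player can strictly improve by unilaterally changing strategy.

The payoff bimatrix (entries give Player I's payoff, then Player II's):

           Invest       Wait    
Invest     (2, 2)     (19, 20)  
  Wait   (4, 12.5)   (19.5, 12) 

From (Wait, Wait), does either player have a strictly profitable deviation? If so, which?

Player II

Player I at (Wait, Wait) earns 19.5; deviating to Invest yields 19 — not better.
Player II earns 12; deviating to Invest yields 12.5 — a strict improvement.
Only Player II has a strictly profitable deviation.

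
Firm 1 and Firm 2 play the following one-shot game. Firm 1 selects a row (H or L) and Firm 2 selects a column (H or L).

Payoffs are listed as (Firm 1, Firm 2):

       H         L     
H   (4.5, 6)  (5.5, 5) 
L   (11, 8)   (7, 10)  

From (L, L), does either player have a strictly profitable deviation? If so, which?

Firm 1 at (L, L) earns 7; deviating to H yields 5.5 — not better.
Firm 2 earns 10; deviating to H yields 8 — not better.
Neither player can strictly improve; the profile is a Nash equilibrium.

Neither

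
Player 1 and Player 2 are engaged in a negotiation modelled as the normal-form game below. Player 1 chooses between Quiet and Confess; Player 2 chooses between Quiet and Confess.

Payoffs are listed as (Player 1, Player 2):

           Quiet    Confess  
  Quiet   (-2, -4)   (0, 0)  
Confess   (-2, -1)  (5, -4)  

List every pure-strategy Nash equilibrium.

(Quiet, Quiet): Player 2 prefers Confess (0 > -4) — not an equilibrium.
(Quiet, Confess): Player 1 prefers Confess (5 > 0) — not an equilibrium.
(Confess, Quiet): Player 1 gets -2 ≥ -2 from Quiet, and Player 2 gets -1 ≥ -4 from Confess — Nash equilibrium.
(Confess, Confess): Player 2 prefers Quiet (-1 > -4) — not an equilibrium.

(Confess, Quiet)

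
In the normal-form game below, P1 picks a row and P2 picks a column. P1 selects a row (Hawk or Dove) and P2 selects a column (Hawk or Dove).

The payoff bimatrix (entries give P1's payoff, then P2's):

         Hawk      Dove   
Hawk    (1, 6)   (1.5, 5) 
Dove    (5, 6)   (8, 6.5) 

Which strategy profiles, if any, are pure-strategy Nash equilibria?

(Hawk, Hawk): P1 prefers Dove (5 > 1) — not an equilibrium.
(Hawk, Dove): P1 prefers Dove (8 > 1.5); P2 prefers Hawk (6 > 5) — not an equilibrium.
(Dove, Hawk): P2 prefers Dove (6.5 > 6) — not an equilibrium.
(Dove, Dove): P1 gets 8 ≥ 1.5 from Hawk, and P2 gets 6.5 ≥ 6 from Hawk — Nash equilibrium.

(Dove, Dove)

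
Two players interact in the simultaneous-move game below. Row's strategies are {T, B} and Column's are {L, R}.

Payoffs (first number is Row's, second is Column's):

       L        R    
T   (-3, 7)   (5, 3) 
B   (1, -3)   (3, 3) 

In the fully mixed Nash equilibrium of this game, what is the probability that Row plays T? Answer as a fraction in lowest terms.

3/5

Let p be the probability that Row plays T. In a completely mixed equilibrium, Column must be indifferent between L and R.
Column's expected payoff from L is 7p − 3(1−p); from R it is 3p + 3(1−p).
Setting these equal: 10p − 3 = 3, so p = 3/5.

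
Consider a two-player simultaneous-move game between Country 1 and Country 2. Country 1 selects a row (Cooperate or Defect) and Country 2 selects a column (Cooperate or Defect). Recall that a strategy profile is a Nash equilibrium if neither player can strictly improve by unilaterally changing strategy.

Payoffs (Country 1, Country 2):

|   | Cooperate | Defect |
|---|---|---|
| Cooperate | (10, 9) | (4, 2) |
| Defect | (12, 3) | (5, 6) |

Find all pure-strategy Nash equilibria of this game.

(Defect, Defect)

(Cooperate, Cooperate): Country 1 prefers Defect (12 > 10) — not an equilibrium.
(Cooperate, Defect): Country 1 prefers Defect (5 > 4); Country 2 prefers Cooperate (9 > 2) — not an equilibrium.
(Defect, Cooperate): Country 2 prefers Defect (6 > 3) — not an equilibrium.
(Defect, Defect): Country 1 gets 5 ≥ 4 from Cooperate, and Country 2 gets 6 ≥ 3 from Cooperate — Nash equilibrium.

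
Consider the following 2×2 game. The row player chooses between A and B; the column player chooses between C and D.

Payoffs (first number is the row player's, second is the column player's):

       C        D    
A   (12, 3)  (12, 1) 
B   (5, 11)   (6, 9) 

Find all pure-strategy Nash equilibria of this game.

(A, C): the row player gets 12 ≥ 5 from B, and the column player gets 3 ≥ 1 from D — Nash equilibrium.
(A, D): the column player prefers C (3 > 1) — not an equilibrium.
(B, C): the row player prefers A (12 > 5) — not an equilibrium.
(B, D): the row player prefers A (12 > 6); the column player prefers C (11 > 9) — not an equilibrium.

(A, C)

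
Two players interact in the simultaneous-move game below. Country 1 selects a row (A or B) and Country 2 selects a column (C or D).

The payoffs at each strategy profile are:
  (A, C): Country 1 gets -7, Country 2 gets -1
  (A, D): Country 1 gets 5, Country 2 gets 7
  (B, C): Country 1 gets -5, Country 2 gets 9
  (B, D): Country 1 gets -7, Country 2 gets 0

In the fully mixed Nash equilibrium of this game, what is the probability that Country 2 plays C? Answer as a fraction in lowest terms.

Let q be the probability that Country 2 plays C. In a completely mixed equilibrium, Country 1 must be indifferent between A and B.
Country 1's expected payoff from A is −7q + 5(1−q); from B it is −5q − 7(1−q).
Setting these equal: −12q + 5 = 2q − 7, so q = 6/7.

6/7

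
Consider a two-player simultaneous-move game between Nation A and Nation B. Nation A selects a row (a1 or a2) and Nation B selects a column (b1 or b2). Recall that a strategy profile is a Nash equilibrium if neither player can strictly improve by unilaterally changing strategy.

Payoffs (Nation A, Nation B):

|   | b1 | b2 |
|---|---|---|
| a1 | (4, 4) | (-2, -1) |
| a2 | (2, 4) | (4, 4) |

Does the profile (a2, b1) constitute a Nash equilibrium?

No

At (a2, b1), Nation A earns 2; switching to a1 would give 4, so Nation A would deviate.
Nation B earns 4; switching to b2 would give 4, so Nation B has no profitable deviation.
Since at least one player can profitably deviate, this is not a Nash equilibrium.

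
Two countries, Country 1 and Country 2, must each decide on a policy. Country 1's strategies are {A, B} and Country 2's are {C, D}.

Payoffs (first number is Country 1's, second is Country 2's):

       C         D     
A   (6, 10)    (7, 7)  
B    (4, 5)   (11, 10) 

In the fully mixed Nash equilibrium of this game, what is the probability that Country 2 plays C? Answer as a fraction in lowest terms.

Let c be the probability that Country 2 plays C. In a completely mixed equilibrium, Country 1 must be indifferent between A and B.
Country 1's expected payoff from A is 6c + 7(1−c); from B it is 4c + 11(1−c).
Setting these equal: −c + 7 = −7c + 11, so c = 2/3.

2/3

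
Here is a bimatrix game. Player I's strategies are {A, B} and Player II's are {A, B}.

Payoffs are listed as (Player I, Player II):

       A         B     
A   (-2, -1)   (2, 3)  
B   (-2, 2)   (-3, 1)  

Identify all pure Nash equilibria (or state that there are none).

(A, B) and (B, A)

(A, A): Player II prefers B (3 > -1) — not an equilibrium.
(A, B): Player I gets 2 ≥ -3 from B, and Player II gets 3 ≥ -1 from A — Nash equilibrium.
(B, A): Player I gets -2 ≥ -2 from A, and Player II gets 2 ≥ 1 from B — Nash equilibrium.
(B, B): Player I prefers A (2 > -3); Player II prefers A (2 > 1) — not an equilibrium.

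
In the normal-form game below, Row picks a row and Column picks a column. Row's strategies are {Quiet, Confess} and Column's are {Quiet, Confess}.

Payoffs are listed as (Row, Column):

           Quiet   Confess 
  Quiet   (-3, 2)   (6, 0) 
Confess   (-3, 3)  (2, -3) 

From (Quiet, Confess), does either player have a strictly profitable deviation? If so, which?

Row at (Quiet, Confess) earns 6; deviating to Confess yields 2 — not better.
Column earns 0; deviating to Quiet yields 2 — a strict improvement.
Only Column has a strictly profitable deviation.

Column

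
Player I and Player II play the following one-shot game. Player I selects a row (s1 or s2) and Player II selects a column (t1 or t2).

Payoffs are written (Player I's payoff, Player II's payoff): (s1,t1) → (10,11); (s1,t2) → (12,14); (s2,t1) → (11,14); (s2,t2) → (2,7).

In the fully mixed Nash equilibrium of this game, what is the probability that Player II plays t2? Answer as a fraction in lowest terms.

1/11

Let y be the probability that Player II plays t1. In a completely mixed equilibrium, Player I must be indifferent between s1 and s2.
Player I's expected payoff from s1 is 10y + 12(1−y); from s2 it is 11y + 2(1−y).
Setting these equal: −2y + 12 = 9y + 2, so y = 10/11.
Therefore Player II plays t2 with probability 1 − 10/11 = 1/11.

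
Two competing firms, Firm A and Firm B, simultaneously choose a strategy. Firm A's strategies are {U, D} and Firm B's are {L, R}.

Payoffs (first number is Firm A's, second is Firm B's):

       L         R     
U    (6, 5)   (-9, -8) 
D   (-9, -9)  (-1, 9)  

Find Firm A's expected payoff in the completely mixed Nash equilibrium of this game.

-87/23

First find y, the probability Firm B plays L, from Firm A's indifference between U and D: 6y − 9(1−y) = −9y − (1−y), giving y = 8/23.
Since Firm A is indifferent in equilibrium, Firm A's expected payoff equals the payoff from either row against (8/23, 15/23). Using U: 6(8/23) − 9(15/23) = -87/23.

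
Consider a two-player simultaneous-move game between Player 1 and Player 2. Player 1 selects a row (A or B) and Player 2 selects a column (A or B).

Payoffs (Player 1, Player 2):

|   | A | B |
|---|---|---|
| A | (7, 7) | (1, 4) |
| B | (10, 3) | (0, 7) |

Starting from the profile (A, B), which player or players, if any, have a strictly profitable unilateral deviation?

Player 1 at (A, B) earns 1; deviating to B yields 0 — not better.
Player 2 earns 4; deviating to A yields 7 — a strict improvement.
Only Player 2 has a strictly profitable deviation.

Player 2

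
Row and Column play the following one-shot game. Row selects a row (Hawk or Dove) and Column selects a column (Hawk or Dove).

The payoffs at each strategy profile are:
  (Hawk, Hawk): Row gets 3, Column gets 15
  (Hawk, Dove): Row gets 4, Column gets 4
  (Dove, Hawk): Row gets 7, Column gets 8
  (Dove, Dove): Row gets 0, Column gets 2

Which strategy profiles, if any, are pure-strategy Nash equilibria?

(Hawk, Hawk): Row prefers Dove (7 > 3) — not an equilibrium.
(Hawk, Dove): Column prefers Hawk (15 > 4) — not an equilibrium.
(Dove, Hawk): Row gets 7 ≥ 3 from Hawk, and Column gets 8 ≥ 2 from Dove — Nash equilibrium.
(Dove, Dove): Row prefers Hawk (4 > 0); Column prefers Hawk (8 > 2) — not an equilibrium.

(Dove, Hawk)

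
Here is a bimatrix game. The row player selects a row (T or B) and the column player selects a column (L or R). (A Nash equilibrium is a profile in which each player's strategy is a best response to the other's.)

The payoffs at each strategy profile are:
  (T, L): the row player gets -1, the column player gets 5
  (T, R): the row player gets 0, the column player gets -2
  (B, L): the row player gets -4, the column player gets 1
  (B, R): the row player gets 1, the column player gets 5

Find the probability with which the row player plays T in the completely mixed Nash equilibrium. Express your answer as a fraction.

4/11

Let x be the probability that the row player plays T. In a completely mixed equilibrium, the column player must be indifferent between L and R.
The column player's expected payoff from L is 5x + (1−x); from R it is −2x + 5(1−x).
Setting these equal: 4x + 1 = −7x + 5, so x = 4/11.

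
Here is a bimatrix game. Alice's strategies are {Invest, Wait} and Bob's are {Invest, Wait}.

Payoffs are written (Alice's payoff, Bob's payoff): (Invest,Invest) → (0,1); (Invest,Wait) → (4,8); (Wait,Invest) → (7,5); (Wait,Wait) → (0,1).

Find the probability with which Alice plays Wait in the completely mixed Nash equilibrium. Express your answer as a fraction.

7/11

Let p be the probability that Alice plays Invest. In a completely mixed equilibrium, Bob must be indifferent between Invest and Wait.
Bob's expected payoff from Invest is p + 5(1−p); from Wait it is 8p + (1−p).
Setting these equal: −4p + 5 = 7p + 1, so p = 4/11.
Therefore Alice plays Wait with probability 1 − 4/11 = 7/11.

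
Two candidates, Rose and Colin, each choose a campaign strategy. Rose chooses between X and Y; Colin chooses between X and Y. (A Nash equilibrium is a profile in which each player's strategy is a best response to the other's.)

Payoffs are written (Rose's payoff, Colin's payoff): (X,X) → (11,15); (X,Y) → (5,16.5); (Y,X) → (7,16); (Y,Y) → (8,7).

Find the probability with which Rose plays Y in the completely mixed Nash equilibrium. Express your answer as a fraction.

1/7

Let r be the probability that Rose plays X. In a completely mixed equilibrium, Colin must be indifferent between X and Y.
Colin's expected payoff from X is 15r + 16(1−r); from Y it is 16.5r + 7(1−r).
Setting these equal: −r + 16 = 9.5r + 7, so r = 6/7.
Therefore Rose plays Y with probability 1 − 6/7 = 1/7.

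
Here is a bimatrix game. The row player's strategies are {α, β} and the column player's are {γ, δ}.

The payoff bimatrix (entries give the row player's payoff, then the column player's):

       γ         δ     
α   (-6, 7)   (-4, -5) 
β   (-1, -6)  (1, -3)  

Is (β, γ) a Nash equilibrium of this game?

At (β, γ), the row player earns -1; switching to α would give -6, so the row player has no profitable deviation.
The column player earns -6; switching to δ would give -3, so the column player would deviate.
Since at least one player can profitably deviate, this is not a Nash equilibrium.

No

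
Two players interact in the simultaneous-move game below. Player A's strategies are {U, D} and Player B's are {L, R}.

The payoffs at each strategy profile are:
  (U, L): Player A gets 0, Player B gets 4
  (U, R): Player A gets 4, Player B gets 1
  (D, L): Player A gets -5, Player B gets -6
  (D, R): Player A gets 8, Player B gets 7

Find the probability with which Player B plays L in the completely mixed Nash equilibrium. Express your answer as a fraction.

4/9

Let c be the probability that Player B plays L. In a completely mixed equilibrium, Player A must be indifferent between U and D.
Player A's expected payoff from U is 4(1−c); from D it is −5c + 8(1−c).
Setting these equal: −4c + 4 = −13c + 8, so c = 4/9.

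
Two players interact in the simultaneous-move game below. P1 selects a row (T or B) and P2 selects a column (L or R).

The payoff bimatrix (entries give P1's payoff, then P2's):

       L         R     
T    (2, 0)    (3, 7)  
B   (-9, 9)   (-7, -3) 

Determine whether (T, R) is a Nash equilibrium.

Yes

At (T, R), P1 earns 3; switching to B would give -7, so P1 has no profitable deviation.
P2 earns 7; switching to L would give 0, so P2 has no profitable deviation.
Neither player can gain by a unilateral deviation, so this profile is a Nash equilibrium.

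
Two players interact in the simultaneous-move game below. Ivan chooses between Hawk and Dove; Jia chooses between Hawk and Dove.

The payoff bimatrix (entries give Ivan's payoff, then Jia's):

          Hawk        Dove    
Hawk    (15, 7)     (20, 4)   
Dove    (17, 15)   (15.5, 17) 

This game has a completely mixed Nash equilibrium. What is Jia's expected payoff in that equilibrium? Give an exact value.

59/5

First find p, the probability Ivan plays Hawk, from Jia's indifference between Hawk and Dove: 7p + 15(1−p) = 4p + 17(1−p), giving p = 2/5.
Since Jia is indifferent in equilibrium, Jia's expected payoff equals the payoff from either column against (2/5, 3/5). Using Hawk: 7(2/5) + 15(3/5) = 59/5.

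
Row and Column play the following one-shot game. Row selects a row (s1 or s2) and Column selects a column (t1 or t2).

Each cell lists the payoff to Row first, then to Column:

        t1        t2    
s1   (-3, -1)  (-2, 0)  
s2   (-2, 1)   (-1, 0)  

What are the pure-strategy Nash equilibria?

(s1, t1): Row prefers s2 (-2 > -3); Column prefers t2 (0 > -1) — not an equilibrium.
(s1, t2): Row prefers s2 (-1 > -2) — not an equilibrium.
(s2, t1): Row gets -2 ≥ -3 from s1, and Column gets 1 ≥ 0 from t2 — Nash equilibrium.
(s2, t2): Column prefers t1 (1 > 0) — not an equilibrium.

(s2, t1)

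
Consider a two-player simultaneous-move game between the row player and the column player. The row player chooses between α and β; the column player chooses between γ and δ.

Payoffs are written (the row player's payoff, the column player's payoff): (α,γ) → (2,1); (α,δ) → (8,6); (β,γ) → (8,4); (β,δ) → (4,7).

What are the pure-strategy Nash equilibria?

(α, γ): the row player prefers β (8 > 2); the column player prefers δ (6 > 1) — not an equilibrium.
(α, δ): the row player gets 8 ≥ 4 from β, and the column player gets 6 ≥ 1 from γ — Nash equilibrium.
(β, γ): the column player prefers δ (7 > 4) — not an equilibrium.
(β, δ): the row player prefers α (8 > 4) — not an equilibrium.

(α, δ)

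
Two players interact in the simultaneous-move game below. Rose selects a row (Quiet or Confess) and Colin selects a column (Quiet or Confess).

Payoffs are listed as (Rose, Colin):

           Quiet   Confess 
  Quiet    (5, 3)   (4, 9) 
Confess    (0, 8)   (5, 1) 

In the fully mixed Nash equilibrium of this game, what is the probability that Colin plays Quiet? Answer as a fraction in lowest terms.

1/6

Let q be the probability that Colin plays Quiet. In a completely mixed equilibrium, Rose must be indifferent between Quiet and Confess.
Rose's expected payoff from Quiet is 5q + 4(1−q); from Confess it is 5(1−q).
Setting these equal: q + 4 = −5q + 5, so q = 1/6.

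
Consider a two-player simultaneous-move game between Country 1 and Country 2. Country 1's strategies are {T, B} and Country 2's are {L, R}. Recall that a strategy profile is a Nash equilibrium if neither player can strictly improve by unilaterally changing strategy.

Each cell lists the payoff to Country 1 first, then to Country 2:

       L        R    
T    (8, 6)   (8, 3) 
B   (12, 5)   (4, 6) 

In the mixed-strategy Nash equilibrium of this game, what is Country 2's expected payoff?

First find p, the probability Country 1 plays T, from Country 2's indifference between L and R: 6p + 5(1−p) = 3p + 6(1−p), giving p = 1/4.
Since Country 2 is indifferent in equilibrium, Country 2's expected payoff equals the payoff from either column against (1/4, 3/4). Using L: 6(1/4) + 5(3/4) = 21/4.

21/4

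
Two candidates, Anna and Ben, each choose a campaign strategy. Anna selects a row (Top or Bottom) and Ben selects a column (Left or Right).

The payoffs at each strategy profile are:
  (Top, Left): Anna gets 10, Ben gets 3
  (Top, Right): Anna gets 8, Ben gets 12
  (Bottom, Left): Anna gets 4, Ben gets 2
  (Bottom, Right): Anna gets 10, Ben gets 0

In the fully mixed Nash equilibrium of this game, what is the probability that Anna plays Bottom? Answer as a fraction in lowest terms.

Let x be the probability that Anna plays Top. In a completely mixed equilibrium, Ben must be indifferent between Left and Right.
Ben's expected payoff from Left is 3x + 2(1−x); from Right it is 12x.
Setting these equal: x + 2 = 12x, so x = 2/11.
Therefore Anna plays Bottom with probability 1 − 2/11 = 9/11.

9/11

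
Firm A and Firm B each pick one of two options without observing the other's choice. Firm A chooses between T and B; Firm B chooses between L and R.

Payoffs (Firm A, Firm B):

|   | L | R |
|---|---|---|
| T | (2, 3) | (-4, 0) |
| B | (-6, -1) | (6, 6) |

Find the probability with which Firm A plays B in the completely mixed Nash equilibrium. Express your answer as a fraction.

3/10

Let x be the probability that Firm A plays T. In a completely mixed equilibrium, Firm B must be indifferent between L and R.
Firm B's expected payoff from L is 3x − (1−x); from R it is 6(1−x).
Setting these equal: 4x − 1 = −6x + 6, so x = 7/10.
Therefore Firm A plays B with probability 1 − 7/10 = 3/10.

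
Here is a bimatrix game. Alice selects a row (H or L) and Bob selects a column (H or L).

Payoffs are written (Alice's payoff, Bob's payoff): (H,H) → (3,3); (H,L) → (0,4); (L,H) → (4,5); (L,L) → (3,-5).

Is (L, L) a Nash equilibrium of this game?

No

At (L, L), Alice earns 3; switching to H would give 0, so Alice has no profitable deviation.
Bob earns -5; switching to H would give 5, so Bob would deviate.
Since at least one player can profitably deviate, this is not a Nash equilibrium.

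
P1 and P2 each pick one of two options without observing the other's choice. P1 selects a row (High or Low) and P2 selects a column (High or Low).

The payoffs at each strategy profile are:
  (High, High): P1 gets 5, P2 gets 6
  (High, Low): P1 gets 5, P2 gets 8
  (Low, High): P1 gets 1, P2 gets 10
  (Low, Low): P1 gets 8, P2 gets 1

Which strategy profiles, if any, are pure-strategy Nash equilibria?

none

(High, High): P2 prefers Low (8 > 6) — not an equilibrium.
(High, Low): P1 prefers Low (8 > 5) — not an equilibrium.
(Low, High): P1 prefers High (5 > 1) — not an equilibrium.
(Low, Low): P2 prefers High (10 > 1) — not an equilibrium.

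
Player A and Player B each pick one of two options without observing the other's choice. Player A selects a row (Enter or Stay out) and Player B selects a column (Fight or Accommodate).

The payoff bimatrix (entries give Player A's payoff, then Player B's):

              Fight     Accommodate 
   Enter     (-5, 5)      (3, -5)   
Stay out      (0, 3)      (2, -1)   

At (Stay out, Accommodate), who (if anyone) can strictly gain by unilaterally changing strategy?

Player A at (Stay out, Accommodate) earns 2; deviating to Enter yields 3 — a strict improvement.
Player B earns -1; deviating to Fight yields 3 — a strict improvement.
Both Player A and Player B have strictly profitable deviations.

Both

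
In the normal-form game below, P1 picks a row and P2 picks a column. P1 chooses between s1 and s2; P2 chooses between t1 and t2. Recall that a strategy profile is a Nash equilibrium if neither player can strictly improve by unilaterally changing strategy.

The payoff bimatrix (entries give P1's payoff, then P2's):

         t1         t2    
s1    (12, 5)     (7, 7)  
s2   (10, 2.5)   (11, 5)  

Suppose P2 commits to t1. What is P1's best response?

Against t1, P1 earns 12 from s1 and 10 from s2.
So s1 is the best response.

s1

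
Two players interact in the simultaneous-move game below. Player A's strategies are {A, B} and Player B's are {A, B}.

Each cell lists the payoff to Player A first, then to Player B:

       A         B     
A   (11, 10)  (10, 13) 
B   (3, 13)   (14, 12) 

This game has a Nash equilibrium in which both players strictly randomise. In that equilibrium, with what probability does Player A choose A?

1/4

Let p be the probability that Player A plays A. In a completely mixed equilibrium, Player B must be indifferent between A and B.
Player B's expected payoff from A is 10p + 13(1−p); from B it is 13p + 12(1−p).
Setting these equal: −3p + 13 = p + 12, so p = 1/4.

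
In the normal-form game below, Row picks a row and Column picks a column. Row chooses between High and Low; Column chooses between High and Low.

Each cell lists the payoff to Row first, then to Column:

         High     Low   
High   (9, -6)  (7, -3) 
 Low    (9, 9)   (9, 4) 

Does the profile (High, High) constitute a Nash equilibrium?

At (High, High), Row earns 9; switching to Low would give 9, so Row has no profitable deviation.
Column earns -6; switching to Low would give -3, so Column would deviate.
Since at least one player can profitably deviate, this is not a Nash equilibrium.

No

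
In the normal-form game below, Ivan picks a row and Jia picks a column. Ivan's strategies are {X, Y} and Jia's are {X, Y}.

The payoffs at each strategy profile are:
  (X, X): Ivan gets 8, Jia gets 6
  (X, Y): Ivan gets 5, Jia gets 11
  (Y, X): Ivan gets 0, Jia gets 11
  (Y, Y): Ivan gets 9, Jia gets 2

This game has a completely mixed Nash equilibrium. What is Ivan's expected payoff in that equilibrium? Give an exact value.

6

First find q, the probability Jia plays X, from Ivan's indifference between X and Y: 8q + 5(1−q) = 9(1−q), giving q = 1/3.
Since Ivan is indifferent in equilibrium, Ivan's expected payoff equals the payoff from either row against (1/3, 2/3). Using X: 8(1/3) + 5(2/3) = 6.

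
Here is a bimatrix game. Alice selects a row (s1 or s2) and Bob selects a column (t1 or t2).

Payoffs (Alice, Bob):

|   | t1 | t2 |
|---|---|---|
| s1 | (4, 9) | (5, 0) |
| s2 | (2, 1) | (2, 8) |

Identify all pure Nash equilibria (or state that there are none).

(s1, t1)

(s1, t1): Alice gets 4 ≥ 2 from s2, and Bob gets 9 ≥ 0 from t2 — Nash equilibrium.
(s1, t2): Bob prefers t1 (9 > 0) — not an equilibrium.
(s2, t1): Alice prefers s1 (4 > 2); Bob prefers t2 (8 > 1) — not an equilibrium.
(s2, t2): Alice prefers s1 (5 > 2) — not an equilibrium.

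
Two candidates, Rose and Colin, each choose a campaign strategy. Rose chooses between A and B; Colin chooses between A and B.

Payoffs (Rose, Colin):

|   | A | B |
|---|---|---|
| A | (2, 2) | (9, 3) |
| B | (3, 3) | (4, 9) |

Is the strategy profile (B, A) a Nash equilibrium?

At (B, A), Rose earns 3; switching to A would give 2, so Rose has no profitable deviation.
Colin earns 3; switching to B would give 9, so Colin would deviate.
Since at least one player can profitably deviate, this is not a Nash equilibrium.

No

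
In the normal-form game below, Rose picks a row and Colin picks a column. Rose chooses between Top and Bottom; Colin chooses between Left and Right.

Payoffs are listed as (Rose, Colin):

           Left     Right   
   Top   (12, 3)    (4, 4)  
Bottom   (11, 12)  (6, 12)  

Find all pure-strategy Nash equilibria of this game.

(Top, Left): Colin prefers Right (4 > 3) — not an equilibrium.
(Top, Right): Rose prefers Bottom (6 > 4) — not an equilibrium.
(Bottom, Left): Rose prefers Top (12 > 11) — not an equilibrium.
(Bottom, Right): Rose gets 6 ≥ 4 from Top, and Colin gets 12 ≥ 12 from Left — Nash equilibrium.

(Bottom, Right)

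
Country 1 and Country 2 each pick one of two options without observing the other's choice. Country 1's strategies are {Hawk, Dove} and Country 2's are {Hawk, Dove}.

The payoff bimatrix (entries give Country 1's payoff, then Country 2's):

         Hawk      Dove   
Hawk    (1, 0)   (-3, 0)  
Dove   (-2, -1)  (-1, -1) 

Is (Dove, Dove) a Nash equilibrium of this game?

At (Dove, Dove), Country 1 earns -1; switching to Hawk would give -3, so Country 1 has no profitable deviation.
Country 2 earns -1; switching to Hawk would give -1, so Country 2 has no profitable deviation.
Neither player can gain by a unilateral deviation, so this profile is a Nash equilibrium.

Yes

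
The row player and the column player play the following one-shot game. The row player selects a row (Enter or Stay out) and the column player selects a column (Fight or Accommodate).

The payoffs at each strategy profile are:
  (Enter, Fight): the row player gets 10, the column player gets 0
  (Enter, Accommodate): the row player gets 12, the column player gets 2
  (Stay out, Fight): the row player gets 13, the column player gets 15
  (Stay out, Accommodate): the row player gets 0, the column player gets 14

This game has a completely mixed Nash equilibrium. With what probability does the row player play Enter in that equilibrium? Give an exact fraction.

1/3

Let r be the probability that the row player plays Enter. In a completely mixed equilibrium, the column player must be indifferent between Fight and Accommodate.
The column player's expected payoff from Fight is 15(1−r); from Accommodate it is 2r + 14(1−r).
Setting these equal: −15r + 15 = −12r + 14, so r = 1/3.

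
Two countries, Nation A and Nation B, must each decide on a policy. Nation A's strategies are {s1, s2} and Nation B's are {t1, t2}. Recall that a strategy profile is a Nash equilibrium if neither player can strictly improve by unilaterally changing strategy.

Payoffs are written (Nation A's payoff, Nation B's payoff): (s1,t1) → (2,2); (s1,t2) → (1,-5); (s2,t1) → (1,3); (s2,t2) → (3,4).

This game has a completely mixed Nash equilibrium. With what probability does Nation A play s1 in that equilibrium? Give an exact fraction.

1/8

Let x be the probability that Nation A plays s1. In a completely mixed equilibrium, Nation B must be indifferent between t1 and t2.
Nation B's expected payoff from t1 is 2x + 3(1−x); from t2 it is −5x + 4(1−x).
Setting these equal: −x + 3 = −9x + 4, so x = 1/8.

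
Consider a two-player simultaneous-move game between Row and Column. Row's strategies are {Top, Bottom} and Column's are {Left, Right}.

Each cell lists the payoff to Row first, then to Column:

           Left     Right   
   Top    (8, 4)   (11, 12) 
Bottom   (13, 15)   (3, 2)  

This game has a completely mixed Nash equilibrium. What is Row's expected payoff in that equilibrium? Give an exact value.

First find y, the probability Column plays Left, from Row's indifference between Top and Bottom: 8y + 11(1−y) = 13y + 3(1−y), giving y = 8/13.
Since Row is indifferent in equilibrium, Row's expected payoff equals the payoff from either row against (8/13, 5/13). Using Top: 8(8/13) + 11(5/13) = 119/13.

119/13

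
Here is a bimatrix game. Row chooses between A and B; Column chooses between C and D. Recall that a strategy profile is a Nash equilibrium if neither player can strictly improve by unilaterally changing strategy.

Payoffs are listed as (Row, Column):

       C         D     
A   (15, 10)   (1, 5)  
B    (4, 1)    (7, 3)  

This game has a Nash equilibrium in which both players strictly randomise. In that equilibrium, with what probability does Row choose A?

2/7

Let p be the probability that Row plays A. In a completely mixed equilibrium, Column must be indifferent between C and D.
Column's expected payoff from C is 10p + (1−p); from D it is 5p + 3(1−p).
Setting these equal: 9p + 1 = 2p + 3, so p = 2/7.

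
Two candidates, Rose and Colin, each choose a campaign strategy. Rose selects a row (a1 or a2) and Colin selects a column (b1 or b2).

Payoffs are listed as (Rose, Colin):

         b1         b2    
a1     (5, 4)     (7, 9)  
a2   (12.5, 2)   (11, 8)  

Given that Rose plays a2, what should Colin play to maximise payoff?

Against a2, Colin earns 2 from b1 and 8 from b2.
So b2 is the best response.

b2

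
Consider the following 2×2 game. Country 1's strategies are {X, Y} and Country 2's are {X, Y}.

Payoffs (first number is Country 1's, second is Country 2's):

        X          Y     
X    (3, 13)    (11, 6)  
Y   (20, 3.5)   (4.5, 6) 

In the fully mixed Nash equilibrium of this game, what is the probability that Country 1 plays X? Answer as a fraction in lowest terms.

Let p be the probability that Country 1 plays X. In a completely mixed equilibrium, Country 2 must be indifferent between X and Y.
Country 2's expected payoff from X is 13p + 3.5(1−p); from Y it is 6p + 6(1−p).
Setting these equal: 9.5p + 3.5 = 6, so p = 5/19.

5/19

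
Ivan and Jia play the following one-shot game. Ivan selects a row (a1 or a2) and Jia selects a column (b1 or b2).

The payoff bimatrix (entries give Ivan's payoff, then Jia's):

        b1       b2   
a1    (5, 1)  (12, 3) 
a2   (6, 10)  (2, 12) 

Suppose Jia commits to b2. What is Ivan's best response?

Against b2, Ivan earns 12 from a1 and 2 from a2.
So a1 is the best response.

a1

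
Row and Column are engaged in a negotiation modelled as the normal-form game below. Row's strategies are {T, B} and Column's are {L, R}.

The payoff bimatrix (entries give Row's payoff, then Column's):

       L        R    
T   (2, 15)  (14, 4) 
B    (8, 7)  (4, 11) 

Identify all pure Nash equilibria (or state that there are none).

(T, L): Row prefers B (8 > 2) — not an equilibrium.
(T, R): Column prefers L (15 > 4) — not an equilibrium.
(B, L): Column prefers R (11 > 7) — not an equilibrium.
(B, R): Row prefers T (14 > 4) — not an equilibrium.

none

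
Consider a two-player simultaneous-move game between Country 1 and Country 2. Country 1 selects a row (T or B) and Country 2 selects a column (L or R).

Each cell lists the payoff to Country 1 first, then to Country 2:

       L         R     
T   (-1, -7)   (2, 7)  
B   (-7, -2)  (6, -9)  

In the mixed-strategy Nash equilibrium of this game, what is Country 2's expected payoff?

-11/3

First find p, the probability Country 1 plays T, from Country 2's indifference between L and R: −7p − 2(1−p) = 7p − 9(1−p), giving p = 1/3.
Since Country 2 is indifferent in equilibrium, Country 2's expected payoff equals the payoff from either column against (1/3, 2/3). Using L: −7(1/3) − 2(2/3) = -11/3.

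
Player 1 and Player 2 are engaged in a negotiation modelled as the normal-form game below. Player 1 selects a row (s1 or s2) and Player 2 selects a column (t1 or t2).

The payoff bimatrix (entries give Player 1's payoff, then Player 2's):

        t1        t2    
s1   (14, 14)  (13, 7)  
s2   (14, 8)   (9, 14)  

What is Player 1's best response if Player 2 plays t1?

either — both s1 and s2 are best responses

Against t1, Player 1 earns 14 from s1 and 14 from s2.
So either strategy is a best response.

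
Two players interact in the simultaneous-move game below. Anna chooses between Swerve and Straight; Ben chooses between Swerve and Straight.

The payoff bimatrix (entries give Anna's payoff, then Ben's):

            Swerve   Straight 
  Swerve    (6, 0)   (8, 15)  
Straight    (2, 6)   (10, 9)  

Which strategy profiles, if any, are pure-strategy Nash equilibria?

(Swerve, Swerve): Ben prefers Straight (15 > 0) — not an equilibrium.
(Swerve, Straight): Anna prefers Straight (10 > 8) — not an equilibrium.
(Straight, Swerve): Anna prefers Swerve (6 > 2); Ben prefers Straight (9 > 6) — not an equilibrium.
(Straight, Straight): Anna gets 10 ≥ 8 from Swerve, and Ben gets 9 ≥ 6 from Swerve — Nash equilibrium.

(Straight, Straight)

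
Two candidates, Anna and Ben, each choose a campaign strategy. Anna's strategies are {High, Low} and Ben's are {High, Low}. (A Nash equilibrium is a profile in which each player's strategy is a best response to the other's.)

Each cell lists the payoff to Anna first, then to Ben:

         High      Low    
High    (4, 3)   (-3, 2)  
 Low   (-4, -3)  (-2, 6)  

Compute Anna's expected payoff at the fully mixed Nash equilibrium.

First find q, the probability Ben plays High, from Anna's indifference between High and Low: 4q − 3(1−q) = −4q − 2(1−q), giving q = 1/9.
Since Anna is indifferent in equilibrium, Anna's expected payoff equals the payoff from either row against (1/9, 8/9). Using High: 4(1/9) − 3(8/9) = -20/9.

-20/9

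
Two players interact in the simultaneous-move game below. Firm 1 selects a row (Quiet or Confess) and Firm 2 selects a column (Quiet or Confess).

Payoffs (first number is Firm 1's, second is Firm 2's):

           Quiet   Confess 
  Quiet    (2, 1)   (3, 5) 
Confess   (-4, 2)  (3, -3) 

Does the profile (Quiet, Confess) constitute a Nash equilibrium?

At (Quiet, Confess), Firm 1 earns 3; switching to Confess would give 3, so Firm 1 has no profitable deviation.
Firm 2 earns 5; switching to Quiet would give 1, so Firm 2 has no profitable deviation.
Neither player can gain by a unilateral deviation, so this profile is a Nash equilibrium.

Yes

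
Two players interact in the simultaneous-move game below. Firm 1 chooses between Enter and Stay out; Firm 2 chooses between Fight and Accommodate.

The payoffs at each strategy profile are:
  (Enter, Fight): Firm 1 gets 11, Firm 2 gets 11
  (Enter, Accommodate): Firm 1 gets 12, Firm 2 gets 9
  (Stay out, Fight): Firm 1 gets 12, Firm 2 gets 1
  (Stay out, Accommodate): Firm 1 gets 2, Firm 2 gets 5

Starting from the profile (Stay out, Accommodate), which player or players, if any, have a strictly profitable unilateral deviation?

Firm 1 at (Stay out, Accommodate) earns 2; deviating to Enter yields 12 — a strict improvement.
Firm 2 earns 5; deviating to Fight yields 1 — not better.
Only Firm 1 has a strictly profitable deviation.

Firm 1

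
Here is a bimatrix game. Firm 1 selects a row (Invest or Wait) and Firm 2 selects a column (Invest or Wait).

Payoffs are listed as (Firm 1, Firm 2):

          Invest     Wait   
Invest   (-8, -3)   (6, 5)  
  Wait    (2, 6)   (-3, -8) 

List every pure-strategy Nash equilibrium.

(Invest, Wait) and (Wait, Invest)

(Invest, Invest): Firm 1 prefers Wait (2 > -8); Firm 2 prefers Wait (5 > -3) — not an equilibrium.
(Invest, Wait): Firm 1 gets 6 ≥ -3 from Wait, and Firm 2 gets 5 ≥ -3 from Invest — Nash equilibrium.
(Wait, Invest): Firm 1 gets 2 ≥ -8 from Invest, and Firm 2 gets 6 ≥ -8 from Wait — Nash equilibrium.
(Wait, Wait): Firm 1 prefers Invest (6 > -3); Firm 2 prefers Invest (6 > -8) — not an equilibrium.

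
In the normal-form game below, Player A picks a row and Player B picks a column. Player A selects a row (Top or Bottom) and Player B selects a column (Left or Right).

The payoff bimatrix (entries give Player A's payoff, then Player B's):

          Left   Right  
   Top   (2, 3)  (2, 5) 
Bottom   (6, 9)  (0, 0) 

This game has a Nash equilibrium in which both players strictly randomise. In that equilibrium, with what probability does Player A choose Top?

Let x be the probability that Player A plays Top. In a completely mixed equilibrium, Player B must be indifferent between Left and Right.
Player B's expected payoff from Left is 3x + 9(1−x); from Right it is 5x.
Setting these equal: −6x + 9 = 5x, so x = 9/11.

9/11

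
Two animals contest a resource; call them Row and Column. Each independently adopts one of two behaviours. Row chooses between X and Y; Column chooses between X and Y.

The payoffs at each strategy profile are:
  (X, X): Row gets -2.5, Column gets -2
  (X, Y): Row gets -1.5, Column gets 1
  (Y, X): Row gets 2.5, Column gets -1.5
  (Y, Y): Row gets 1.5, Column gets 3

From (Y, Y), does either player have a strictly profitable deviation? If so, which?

Row at (Y, Y) earns 1.5; deviating to X yields -1.5 — not better.
Column earns 3; deviating to X yields -1.5 — not better.
Neither player can strictly improve; the profile is a Nash equilibrium.

Neither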